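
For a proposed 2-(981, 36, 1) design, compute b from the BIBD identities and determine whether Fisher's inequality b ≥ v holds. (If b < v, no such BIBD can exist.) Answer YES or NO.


r = λ(v − 1)/(k − 1) = 1·980/35 = 28.
b = vr/k = 981·28/36 = 763.
Fisher's inequality: b ≥ v ⇔ 763 ≥ 981? NO.

NO


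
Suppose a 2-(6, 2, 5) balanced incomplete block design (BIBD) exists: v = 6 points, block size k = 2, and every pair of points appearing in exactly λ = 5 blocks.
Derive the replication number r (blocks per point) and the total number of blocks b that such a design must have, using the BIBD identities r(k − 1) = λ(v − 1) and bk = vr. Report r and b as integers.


Any 2-(v, k, λ) BIBD satisfies two necessary conditions:
  (i)  Each point sits in r blocks, and counting incidences through any fixed point gives r(k − 1) = λ(v − 1), so r = λ(v − 1)/(k − 1).
  (ii) Total incidences bk = vr, so b = vr/k.
Step 1: r = λ(v − 1)/(k − 1) = 5·(6 − 1)/(2 − 1) = 5·5/1 = 25/1 = 25.
Step 2: b = vr/k = 6·25/2 = 150/2 = 75.
Check integrality: r = 25 ∈ Z ✓, b = 75 ∈ Z ✓.
(These identities are necessary conditions: they determine r and b for any design with these parameters, but do not by themselves prove that one exists.)

r = 25, b = 75.


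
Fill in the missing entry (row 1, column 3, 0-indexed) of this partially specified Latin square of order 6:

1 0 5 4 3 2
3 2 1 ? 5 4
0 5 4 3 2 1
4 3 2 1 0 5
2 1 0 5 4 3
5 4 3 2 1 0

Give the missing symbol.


Row 1 contains symbols [1, 2, 3, 4, 5] — missing [0].
Column 3 contains symbols [1, 2, 3, 4, 5] — missing [0].
The missing symbol must appear in both missing sets; intersection = [0].
Therefore the hidden value is 0.

Missing value = 0.


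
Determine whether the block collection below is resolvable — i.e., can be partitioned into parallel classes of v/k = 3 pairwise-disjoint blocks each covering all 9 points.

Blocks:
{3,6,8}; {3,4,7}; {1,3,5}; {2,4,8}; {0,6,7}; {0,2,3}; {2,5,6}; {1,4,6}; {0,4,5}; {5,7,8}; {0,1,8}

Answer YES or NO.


v = 9, block size k = 3, number of blocks = 11.
For resolvability, blocks must partition into parallel classes of size v/k = 3.
Total blocks must therefore be a multiple of 3: 11 = 3·3 + 2 ⇒ not divisible ✗.
Resolvable? NO.

NO


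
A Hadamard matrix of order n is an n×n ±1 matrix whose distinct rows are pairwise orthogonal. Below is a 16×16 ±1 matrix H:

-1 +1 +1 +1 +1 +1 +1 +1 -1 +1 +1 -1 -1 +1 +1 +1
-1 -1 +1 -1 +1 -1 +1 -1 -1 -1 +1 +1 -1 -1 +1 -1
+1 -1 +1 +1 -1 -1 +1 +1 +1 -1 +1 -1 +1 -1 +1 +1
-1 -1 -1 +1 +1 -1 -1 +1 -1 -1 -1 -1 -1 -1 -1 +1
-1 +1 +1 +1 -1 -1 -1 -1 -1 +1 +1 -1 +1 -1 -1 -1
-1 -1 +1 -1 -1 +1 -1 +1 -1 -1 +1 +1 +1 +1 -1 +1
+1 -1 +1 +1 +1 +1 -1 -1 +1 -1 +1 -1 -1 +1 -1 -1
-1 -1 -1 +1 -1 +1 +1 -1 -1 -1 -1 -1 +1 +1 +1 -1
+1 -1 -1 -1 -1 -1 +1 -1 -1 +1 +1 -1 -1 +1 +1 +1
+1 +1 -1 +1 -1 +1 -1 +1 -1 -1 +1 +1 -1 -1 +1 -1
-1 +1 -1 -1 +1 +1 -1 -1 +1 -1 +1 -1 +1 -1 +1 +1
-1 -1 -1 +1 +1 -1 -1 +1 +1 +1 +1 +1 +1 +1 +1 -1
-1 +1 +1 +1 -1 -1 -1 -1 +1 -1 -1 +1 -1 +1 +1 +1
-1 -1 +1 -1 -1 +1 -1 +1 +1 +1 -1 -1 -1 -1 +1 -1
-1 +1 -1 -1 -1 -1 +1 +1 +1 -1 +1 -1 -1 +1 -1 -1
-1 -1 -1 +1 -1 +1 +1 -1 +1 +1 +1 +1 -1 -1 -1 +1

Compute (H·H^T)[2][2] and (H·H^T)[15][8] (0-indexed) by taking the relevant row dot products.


Row 2 of H: [1, -1, 1, 1, -1, -1, 1, 1, 1, -1, 1, -1, 1, -1, 1, 1].
Row 8 of H: [1, -1, -1, -1, -1, -1, 1, -1, -1, 1, 1, -1, -1, 1, 1, 1].
Row 15 of H: [-1, -1, -1, 1, -1, 1, 1, -1, 1, 1, 1, 1, -1, -1, -1, 1].
(H·H^T)[2][2] = Σ_j H[2][j]·H[2][j] = (1)² + (-1)² + (1)² + (1)² + (-1)² + (-1)² + (1)² + (1)² + (1)² + (-1)² + (1)² + (-1)² + (1)² + (-1)² + (1)² + (1)² = 1 + 1 + 1 + 1 + 1 + 1 + 1 + 1 + 1 + 1 + 1 + 1 + 1 + 1 + 1 + 1 = 16.
(H·H^T)[15][8] = Σ_j H[15][j]·H[8][j] = (-1)·(1) + (-1)·(-1) + (-1)·(-1) + (1)·(-1) + (-1)·(-1) + (1)·(-1) + (1)·(1) + (-1)·(-1) + (1)·(-1) + (1)·(1) + (1)·(1) + (1)·(-1) + (-1)·(-1) + (-1)·(1) + (-1)·(1) + (1)·(1) = -1 + 1 + 1 + -1 + 1 + -1 + 1 + 1 + -1 + 1 + 1 + -1 + 1 + -1 + -1 + 1 = 2.
Rows 15 and 8 are not orthogonal (dot product = 2 ≠ 0), so H is not a Hadamard matrix.

(2,2) entry = 16; (15,8) entry = 2.


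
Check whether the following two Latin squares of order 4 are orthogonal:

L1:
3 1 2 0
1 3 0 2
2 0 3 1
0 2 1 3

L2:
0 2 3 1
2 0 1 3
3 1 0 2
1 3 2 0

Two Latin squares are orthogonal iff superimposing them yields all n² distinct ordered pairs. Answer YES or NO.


Form the n² = 16 superimposed pairs (L1[i][j], L2[i][j]), row by row (rows and columns indexed from 0):
row 0: (3,0) (1,2) (2,3) (0,1)
row 1: (1,2) (3,0) (0,1) (2,3)
row 2: (2,3) (0,1) (3,0) (1,2)
row 3: (0,1) (2,3) (1,2) (3,0)
Orthogonality requires all 16 pairs distinct.
But the pair (1,2) repeats: cell (0,1) has L1 = 1, L2 = 2, and cell (1,0) has L1 = 1, L2 = 2.
A repeated pair means some other pair never occurs (only 4 distinct pairs out of 16), so the squares are not orthogonal.
Conclusion: NO.

NO


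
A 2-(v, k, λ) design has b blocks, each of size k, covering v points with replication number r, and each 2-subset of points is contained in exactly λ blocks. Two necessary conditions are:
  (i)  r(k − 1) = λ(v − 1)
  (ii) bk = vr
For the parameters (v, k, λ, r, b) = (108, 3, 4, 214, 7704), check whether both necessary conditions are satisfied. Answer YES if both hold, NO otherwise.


Condition (i): r(k − 1) = 214·2 = 428; λ(v − 1) = 4·107 = 428. Match? YES.
Condition (ii): bk = 7704·3 = 23112; vr = 108·214 = 23112. Match? YES.
Both conditions hold? YES.

YES


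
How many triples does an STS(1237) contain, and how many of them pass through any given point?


An STS(v) is a 2-(v, 3, 1) BIBD: block size k = 3, λ = 1.
Replication: r(k − 1) = λ(v − 1) ⇒ r·2 = 1237 − 1 = 1236 ⇒ r = 618.
Block count: b = v(v − 1)/6 = 1237·1236/6 = 1528932/6 = 254822.

r = 618, b = 254822.


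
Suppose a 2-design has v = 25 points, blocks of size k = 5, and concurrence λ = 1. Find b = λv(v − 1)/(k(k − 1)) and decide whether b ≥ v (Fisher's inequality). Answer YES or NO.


r = λ(v − 1)/(k − 1) = 1·24/4 = 6.
b = vr/k = 25·6/5 = 30.
Fisher's inequality: b ≥ v ⇔ 30 ≥ 25? YES.

YES


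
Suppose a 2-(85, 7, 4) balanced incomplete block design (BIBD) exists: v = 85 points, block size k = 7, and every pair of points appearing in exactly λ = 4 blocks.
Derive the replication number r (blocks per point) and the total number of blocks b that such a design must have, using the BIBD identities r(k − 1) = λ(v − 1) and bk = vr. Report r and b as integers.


Any 2-(v, k, λ) BIBD satisfies two necessary conditions:
  (i)  Each point sits in r blocks, and counting incidences through any fixed point gives r(k − 1) = λ(v − 1), so r = λ(v − 1)/(k − 1).
  (ii) Total incidences bk = vr, so b = vr/k.
Step 1: r = λ(v − 1)/(k − 1) = 4·(85 − 1)/(7 − 1) = 4·84/6 = 336/6 = 56.
Step 2: b = vr/k = 85·56/7 = 4760/7 = 680.
Check integrality: r = 56 ∈ Z ✓, b = 680 ∈ Z ✓.
(These identities are necessary conditions: they determine r and b for any design with these parameters, but do not by themselves prove that one exists.)

r = 56, b = 680.


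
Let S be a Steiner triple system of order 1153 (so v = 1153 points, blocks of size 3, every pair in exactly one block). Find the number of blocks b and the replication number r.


An STS(v) is a 2-(v, 3, 1) BIBD: block size k = 3, λ = 1.
Replication: r(k − 1) = λ(v − 1) ⇒ r·2 = 1153 − 1 = 1152 ⇒ r = 576.
Block count: bk = vr ⇒ b·3 = 1153·576 = 664128 ⇒ b = 221376.

r = 576, b = 221376.


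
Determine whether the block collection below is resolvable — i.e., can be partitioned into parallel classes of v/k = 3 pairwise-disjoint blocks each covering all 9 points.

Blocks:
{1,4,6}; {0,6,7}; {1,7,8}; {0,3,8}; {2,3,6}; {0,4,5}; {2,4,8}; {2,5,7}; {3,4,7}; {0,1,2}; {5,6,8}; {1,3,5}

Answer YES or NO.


v = 9, block size k = 3, number of blocks = 12.
For resolvability, blocks must partition into parallel classes of size v/k = 3.
Total blocks must therefore be a multiple of 3: 12 = 3·4 + 0 ⇒ divisible ✓.
Greedy packing gives 4 candidate class(es). Each should be a full parallel class (size 3, covers all 9 points).
  Class 1 (3 blocks): {1,4,6}; {0,3,8}; {2,5,7}. Points covered: [0, 1, 2, 3, 4, 5, 6, 7, 8].
  Class 2 (3 blocks): {0,6,7}; {2,4,8}; {1,3,5}. Points covered: [0, 1, 2, 3, 4, 5, 6, 7, 8].
  Class 3 (3 blocks): {1,7,8}; {2,3,6}; {0,4,5}. Points covered: [0, 1, 2, 3, 4, 5, 6, 7, 8].
  Class 4 (3 blocks): {3,4,7}; {0,1,2}; {5,6,8}. Points covered: [0, 1, 2, 3, 4, 5, 6, 7, 8].
All classes full (size 3)? YES. All classes cover every point? YES.
Resolvable? YES.

YES


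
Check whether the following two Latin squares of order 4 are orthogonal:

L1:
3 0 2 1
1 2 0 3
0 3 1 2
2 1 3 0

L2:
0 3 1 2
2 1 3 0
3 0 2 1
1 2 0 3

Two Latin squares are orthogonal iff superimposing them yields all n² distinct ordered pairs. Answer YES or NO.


Form the n² = 16 superimposed pairs (L1[i][j], L2[i][j]), row by row (rows and columns indexed from 0):
row 0: (3,0) (0,3) (2,1) (1,2)
row 1: (1,2) (2,1) (0,3) (3,0)
row 2: (0,3) (3,0) (1,2) (2,1)
row 3: (2,1) (1,2) (3,0) (0,3)
Orthogonality requires all 16 pairs distinct.
But the pair (1,2) repeats: cell (0,3) has L1 = 1, L2 = 2, and cell (1,0) has L1 = 1, L2 = 2.
A repeated pair means some other pair never occurs (only 4 distinct pairs out of 16), so the squares are not orthogonal.
Conclusion: NO.

NO


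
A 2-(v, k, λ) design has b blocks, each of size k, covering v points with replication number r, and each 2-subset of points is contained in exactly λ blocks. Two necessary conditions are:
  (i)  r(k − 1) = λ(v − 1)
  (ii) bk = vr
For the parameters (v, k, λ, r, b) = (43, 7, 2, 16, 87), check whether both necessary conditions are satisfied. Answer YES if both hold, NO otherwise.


Condition (i): r(k − 1) = 16·6 = 96; λ(v − 1) = 2·42 = 84. Match? NO.
Condition (ii): bk = 87·7 = 609; vr = 43·16 = 688. Match? NO.
Both conditions hold? NO.

NO


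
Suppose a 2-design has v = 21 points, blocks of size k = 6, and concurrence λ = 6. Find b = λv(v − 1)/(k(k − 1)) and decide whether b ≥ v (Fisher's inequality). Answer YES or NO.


r = λ(v − 1)/(k − 1) = 6·20/5 = 24.
b = vr/k = 21·24/6 = 84.
Fisher's inequality: b ≥ v ⇔ 84 ≥ 21? YES.

YES


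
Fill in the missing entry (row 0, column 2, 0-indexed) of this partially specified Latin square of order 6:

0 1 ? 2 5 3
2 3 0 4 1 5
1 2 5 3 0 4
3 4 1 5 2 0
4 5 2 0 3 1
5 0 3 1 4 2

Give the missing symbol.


Row 0 contains symbols [0, 1, 2, 3, 5] — missing [4].
Column 2 contains symbols [0, 1, 2, 3, 5] — missing [4].
The missing symbol must appear in both missing sets; intersection = [4].
Therefore the hidden value is 4.

Missing value = 4.


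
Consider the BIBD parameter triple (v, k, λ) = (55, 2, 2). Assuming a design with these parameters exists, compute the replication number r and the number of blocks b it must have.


Any 2-(v, k, λ) BIBD satisfies two necessary conditions:
  (i)  Each point sits in r blocks, and counting incidences through any fixed point gives r(k − 1) = λ(v − 1), so r = λ(v − 1)/(k − 1).
  (ii) Total incidences bk = vr, so b = vr/k.
Step 1: r = λ(v − 1)/(k − 1) = 2·(55 − 1)/(2 − 1) = 2·54/1 = 108/1 = 108.
Step 2: b = vr/k = 55·108/2 = 5940/2 = 2970.
Check integrality: r = 108 ∈ Z ✓, b = 2970 ∈ Z ✓.
(These identities are necessary conditions: they determine r and b for any design with these parameters, but do not by themselves prove that one exists.)

r = 108, b = 2970.


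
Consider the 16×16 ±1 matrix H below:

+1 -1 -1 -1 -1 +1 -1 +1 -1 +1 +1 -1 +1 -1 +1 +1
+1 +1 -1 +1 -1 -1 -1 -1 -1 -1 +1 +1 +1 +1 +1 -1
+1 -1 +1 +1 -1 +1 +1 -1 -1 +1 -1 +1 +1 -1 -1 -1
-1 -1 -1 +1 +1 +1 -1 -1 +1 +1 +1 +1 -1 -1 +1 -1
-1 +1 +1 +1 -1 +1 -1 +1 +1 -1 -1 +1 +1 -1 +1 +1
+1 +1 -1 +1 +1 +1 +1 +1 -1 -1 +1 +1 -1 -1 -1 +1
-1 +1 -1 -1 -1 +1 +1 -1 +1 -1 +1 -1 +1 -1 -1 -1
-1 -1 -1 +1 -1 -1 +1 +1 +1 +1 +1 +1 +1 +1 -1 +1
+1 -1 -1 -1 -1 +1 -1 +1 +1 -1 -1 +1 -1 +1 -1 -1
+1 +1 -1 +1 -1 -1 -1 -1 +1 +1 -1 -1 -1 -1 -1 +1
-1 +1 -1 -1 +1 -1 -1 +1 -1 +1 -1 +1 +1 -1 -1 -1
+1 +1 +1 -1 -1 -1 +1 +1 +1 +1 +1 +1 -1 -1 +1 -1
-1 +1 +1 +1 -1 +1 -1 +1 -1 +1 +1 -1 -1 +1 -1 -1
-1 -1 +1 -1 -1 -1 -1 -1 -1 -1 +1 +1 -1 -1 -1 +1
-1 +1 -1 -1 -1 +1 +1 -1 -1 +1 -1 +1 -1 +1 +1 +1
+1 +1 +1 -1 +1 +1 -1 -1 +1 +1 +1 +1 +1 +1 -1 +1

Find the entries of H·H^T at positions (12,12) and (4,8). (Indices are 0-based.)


Row 4 of H: [-1, 1, 1, 1, -1, 1, -1, 1, 1, -1, -1, 1, 1, -1, 1, 1].
Row 8 of H: [1, -1, -1, -1, -1, 1, -1, 1, 1, -1, -1, 1, -1, 1, -1, -1].
Row 12 of H: [-1, 1, 1, 1, -1, 1, -1, 1, -1, 1, 1, -1, -1, 1, -1, -1].
(H·H^T)[12][12] = Σ_j H[12][j]·H[12][j] = (-1)² + (1)² + (1)² + (1)² + (-1)² + (1)² + (-1)² + (1)² + (-1)² + (1)² + (1)² + (-1)² + (-1)² + (1)² + (-1)² + (-1)² = 1 + 1 + 1 + 1 + 1 + 1 + 1 + 1 + 1 + 1 + 1 + 1 + 1 + 1 + 1 + 1 = 16.
(H·H^T)[4][8] = Σ_j H[4][j]·H[8][j] = (-1)·(1) + (1)·(-1) + (1)·(-1) + (1)·(-1) + (-1)·(-1) + (1)·(1) + (-1)·(-1) + (1)·(1) + (1)·(1) + (-1)·(-1) + (-1)·(-1) + (1)·(1) + (1)·(-1) + (-1)·(1) + (1)·(-1) + (1)·(-1) = -1 + -1 + -1 + -1 + 1 + 1 + 1 + 1 + 1 + 1 + 1 + 1 + -1 + -1 + -1 + -1 = 0.
So rows 4 and 8 are orthogonal; the diagonal entry equals n = 16.

(12,12) entry = 16; (4,8) entry = 0.


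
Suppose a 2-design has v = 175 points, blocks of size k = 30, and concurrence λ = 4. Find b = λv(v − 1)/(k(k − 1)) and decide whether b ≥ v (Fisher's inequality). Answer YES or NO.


r = λ(v − 1)/(k − 1) = 4·174/29 = 24.
b = vr/k = 175·24/30 = 140.
Fisher's inequality: b ≥ v ⇔ 140 ≥ 175? NO.

NO


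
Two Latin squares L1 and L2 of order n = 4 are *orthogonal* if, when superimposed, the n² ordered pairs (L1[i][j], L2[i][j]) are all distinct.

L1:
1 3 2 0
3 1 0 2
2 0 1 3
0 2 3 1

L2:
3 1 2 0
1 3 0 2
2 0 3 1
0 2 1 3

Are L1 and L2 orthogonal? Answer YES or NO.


Form the n² = 16 superimposed pairs (L1[i][j], L2[i][j]), row by row (rows and columns indexed from 0):
row 0: (1,3) (3,1) (2,2) (0,0)
row 1: (3,1) (1,3) (0,0) (2,2)
row 2: (2,2) (0,0) (1,3) (3,1)
row 3: (0,0) (2,2) (3,1) (1,3)
Orthogonality requires all 16 pairs distinct.
But the pair (3,1) repeats: cell (0,1) has L1 = 3, L2 = 1, and cell (1,0) has L1 = 3, L2 = 1.
A repeated pair means some other pair never occurs (only 4 distinct pairs out of 16), so the squares are not orthogonal.
Conclusion: NO.

NO


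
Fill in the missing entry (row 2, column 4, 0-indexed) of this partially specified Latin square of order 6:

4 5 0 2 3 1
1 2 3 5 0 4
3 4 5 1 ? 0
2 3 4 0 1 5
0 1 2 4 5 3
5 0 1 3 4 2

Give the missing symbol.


Row 2 contains symbols [0, 1, 3, 4, 5] — missing [2].
Column 4 contains symbols [0, 1, 3, 4, 5] — missing [2].
The missing symbol must appear in both missing sets; intersection = [2].
Therefore the hidden value is 2.

Missing value = 2.


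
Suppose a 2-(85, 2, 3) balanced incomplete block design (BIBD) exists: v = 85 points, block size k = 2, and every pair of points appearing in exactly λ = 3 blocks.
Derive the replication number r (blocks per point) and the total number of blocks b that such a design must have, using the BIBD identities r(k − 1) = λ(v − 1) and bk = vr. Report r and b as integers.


Any 2-(v, k, λ) BIBD satisfies two necessary conditions:
  (i)  Each point sits in r blocks, and counting incidences through any fixed point gives r(k − 1) = λ(v − 1), so r = λ(v − 1)/(k − 1).
  (ii) Total incidences bk = vr, so b = vr/k.
Step 1: r = λ(v − 1)/(k − 1) = 3·(85 − 1)/(2 − 1) = 3·84/1 = 252/1 = 252.
Step 2: b = vr/k = 85·252/2 = 21420/2 = 10710.
Check integrality: r = 252 ∈ Z ✓, b = 10710 ∈ Z ✓.
(These identities are necessary conditions: they determine r and b for any design with these parameters, but do not by themselves prove that one exists.)

r = 252, b = 10710.


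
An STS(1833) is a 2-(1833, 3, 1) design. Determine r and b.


An STS(v) is a 2-(v, 3, 1) BIBD: block size k = 3, λ = 1.
Replication: r(k − 1) = λ(v − 1) ⇒ r·2 = 1833 − 1 = 1832 ⇒ r = 916.
Block count: b = v(v − 1)/6 = 1833·1832/6 = 3358056/6 = 559676.

r = 916, b = 559676.


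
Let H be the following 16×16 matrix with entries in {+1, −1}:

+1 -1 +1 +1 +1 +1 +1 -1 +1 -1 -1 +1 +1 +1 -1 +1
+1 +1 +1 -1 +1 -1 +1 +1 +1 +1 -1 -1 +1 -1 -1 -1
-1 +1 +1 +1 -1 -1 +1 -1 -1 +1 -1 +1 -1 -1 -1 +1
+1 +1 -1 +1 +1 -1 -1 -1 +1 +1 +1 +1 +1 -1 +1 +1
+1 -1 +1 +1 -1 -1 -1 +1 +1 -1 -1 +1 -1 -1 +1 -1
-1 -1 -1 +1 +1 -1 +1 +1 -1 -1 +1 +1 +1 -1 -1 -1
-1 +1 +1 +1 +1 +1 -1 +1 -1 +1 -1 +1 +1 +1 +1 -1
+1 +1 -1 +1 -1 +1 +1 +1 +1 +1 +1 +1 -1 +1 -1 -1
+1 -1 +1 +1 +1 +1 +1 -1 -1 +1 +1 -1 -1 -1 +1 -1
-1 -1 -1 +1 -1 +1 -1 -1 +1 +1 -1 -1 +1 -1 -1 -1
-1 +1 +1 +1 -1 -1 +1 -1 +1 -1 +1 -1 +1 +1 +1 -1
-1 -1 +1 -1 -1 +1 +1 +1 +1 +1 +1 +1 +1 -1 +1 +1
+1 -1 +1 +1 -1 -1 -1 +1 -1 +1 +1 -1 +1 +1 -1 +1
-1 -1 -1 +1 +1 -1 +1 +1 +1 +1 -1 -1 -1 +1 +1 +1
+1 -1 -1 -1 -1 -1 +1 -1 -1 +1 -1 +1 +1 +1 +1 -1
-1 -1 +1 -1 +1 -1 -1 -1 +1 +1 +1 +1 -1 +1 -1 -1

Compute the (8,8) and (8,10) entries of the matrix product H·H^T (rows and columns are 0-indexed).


Row 8 of H: [1, -1, 1, 1, 1, 1, 1, -1, -1, 1, 1, -1, -1, -1, 1, -1].
Row 10 of H: [-1, 1, 1, 1, -1, -1, 1, -1, 1, -1, 1, -1, 1, 1, 1, -1].
(H·H^T)[8][8] = Σ_j H[8][j]·H[8][j] = (1)² + (-1)² + (1)² + (1)² + (1)² + (1)² + (1)² + (-1)² + (-1)² + (1)² + (1)² + (-1)² + (-1)² + (-1)² + (1)² + (-1)² = 1 + 1 + 1 + 1 + 1 + 1 + 1 + 1 + 1 + 1 + 1 + 1 + 1 + 1 + 1 + 1 = 16.
(H·H^T)[8][10] = Σ_j H[8][j]·H[10][j] = (1)·(-1) + (-1)·(1) + (1)·(1) + (1)·(1) + (1)·(-1) + (1)·(-1) + (1)·(1) + (-1)·(-1) + (-1)·(1) + (1)·(-1) + (1)·(1) + (-1)·(-1) + (-1)·(1) + (-1)·(1) + (1)·(1) + (-1)·(-1) = -1 + -1 + 1 + 1 + -1 + -1 + 1 + 1 + -1 + -1 + 1 + 1 + -1 + -1 + 1 + 1 = 0.
So rows 8 and 10 are orthogonal; the diagonal entry equals n = 16.

(8,8) entry = 16; (8,10) entry = 0.


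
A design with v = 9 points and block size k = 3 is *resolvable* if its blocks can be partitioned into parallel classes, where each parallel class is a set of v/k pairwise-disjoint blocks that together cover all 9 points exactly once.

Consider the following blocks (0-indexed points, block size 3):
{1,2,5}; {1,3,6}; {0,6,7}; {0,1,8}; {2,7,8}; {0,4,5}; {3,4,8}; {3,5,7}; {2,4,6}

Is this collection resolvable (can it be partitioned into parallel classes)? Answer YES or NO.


v = 9, block size k = 3, number of blocks = 9.
For resolvability, blocks must partition into parallel classes of size v/k = 3.
Total blocks must therefore be a multiple of 3: 9 = 3·3 + 0 ⇒ divisible ✓.
Greedy packing gives 3 candidate class(es). Each should be a full parallel class (size 3, covers all 9 points).
  Class 1 (3 blocks): {1,2,5}; {0,6,7}; {3,4,8}. Points covered: [0, 1, 2, 3, 4, 5, 6, 7, 8].
  Class 2 (3 blocks): {1,3,6}; {2,7,8}; {0,4,5}. Points covered: [0, 1, 2, 3, 4, 5, 6, 7, 8].
  Class 3 (3 blocks): {0,1,8}; {3,5,7}; {2,4,6}. Points covered: [0, 1, 2, 3, 4, 5, 6, 7, 8].
All classes full (size 3)? YES. All classes cover every point? YES.
Resolvable? YES.

YES


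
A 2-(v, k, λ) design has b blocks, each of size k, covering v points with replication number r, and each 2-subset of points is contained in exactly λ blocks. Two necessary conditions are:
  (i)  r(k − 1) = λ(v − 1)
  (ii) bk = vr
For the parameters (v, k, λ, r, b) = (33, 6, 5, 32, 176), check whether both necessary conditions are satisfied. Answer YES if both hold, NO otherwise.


Condition (i): r(k − 1) = 32·5 = 160; λ(v − 1) = 5·32 = 160. Match? YES.
Condition (ii): bk = 176·6 = 1056; vr = 33·32 = 1056. Match? YES.
Both conditions hold? YES.

YES


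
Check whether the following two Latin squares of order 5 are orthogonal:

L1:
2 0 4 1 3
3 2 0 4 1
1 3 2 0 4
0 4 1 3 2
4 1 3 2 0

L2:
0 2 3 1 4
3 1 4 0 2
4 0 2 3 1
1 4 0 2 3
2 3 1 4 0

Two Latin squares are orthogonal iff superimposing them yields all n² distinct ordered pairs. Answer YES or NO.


Form the n² = 25 superimposed pairs (L1[i][j], L2[i][j]), row by row (rows and columns indexed from 0):
row 0: (2,0) (0,2) (4,3) (1,1) (3,4)
row 1: (3,3) (2,1) (0,4) (4,0) (1,2)
row 2: (1,4) (3,0) (2,2) (0,3) (4,1)
row 3: (0,1) (4,4) (1,0) (3,2) (2,3)
row 4: (4,2) (1,3) (3,1) (2,4) (0,0)
Orthogonality requires all 25 pairs distinct.
Check by first coordinate: for each symbol s of L1, list the L2 entries in the n cells where L1 = s; they must all differ.
  L1 = 0: L2 entries (in reading order) 2, 4, 3, 1, 0 — all 5 distinct ✓
  L1 = 1: L2 entries (in reading order) 1, 2, 4, 0, 3 — all 5 distinct ✓
  L1 = 2: L2 entries (in reading order) 0, 1, 2, 3, 4 — all 5 distinct ✓
  L1 = 3: L2 entries (in reading order) 4, 3, 0, 2, 1 — all 5 distinct ✓
  L1 = 4: L2 entries (in reading order) 3, 0, 1, 4, 2 — all 5 distinct ✓
Every symbol of L1 meets every symbol of L2 exactly once, so all 25 pairs are distinct (25 of 25).
Conclusion: YES.

YES


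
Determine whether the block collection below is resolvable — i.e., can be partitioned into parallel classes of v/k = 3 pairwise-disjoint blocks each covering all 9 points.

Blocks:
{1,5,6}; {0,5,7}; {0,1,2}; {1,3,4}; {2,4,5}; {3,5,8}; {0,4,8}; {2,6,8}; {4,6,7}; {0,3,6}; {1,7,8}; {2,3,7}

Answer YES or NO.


v = 9, block size k = 3, number of blocks = 12.
For resolvability, blocks must partition into parallel classes of size v/k = 3.
Total blocks must therefore be a multiple of 3: 12 = 3·4 + 0 ⇒ divisible ✓.
Greedy packing gives 4 candidate class(es). Each should be a full parallel class (size 3, covers all 9 points).
  Class 1 (3 blocks): {1,5,6}; {0,4,8}; {2,3,7}. Points covered: [0, 1, 2, 3, 4, 5, 6, 7, 8].
  Class 2 (3 blocks): {0,5,7}; {1,3,4}; {2,6,8}. Points covered: [0, 1, 2, 3, 4, 5, 6, 7, 8].
  Class 3 (3 blocks): {0,1,2}; {3,5,8}; {4,6,7}. Points covered: [0, 1, 2, 3, 4, 5, 6, 7, 8].
  Class 4 (3 blocks): {2,4,5}; {0,3,6}; {1,7,8}. Points covered: [0, 1, 2, 3, 4, 5, 6, 7, 8].
All classes full (size 3)? YES. All classes cover every point? YES.
Resolvable? YES.

YES


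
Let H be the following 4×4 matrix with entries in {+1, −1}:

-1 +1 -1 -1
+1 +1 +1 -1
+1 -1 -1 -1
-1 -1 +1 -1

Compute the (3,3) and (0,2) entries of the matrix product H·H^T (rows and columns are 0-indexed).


Row 0 of H: [-1, 1, -1, -1].
Row 2 of H: [1, -1, -1, -1].
Row 3 of H: [-1, -1, 1, -1].
(H·H^T)[3][3] = Σ_j H[3][j]·H[3][j] = (-1)² + (-1)² + (1)² + (-1)² = 1 + 1 + 1 + 1 = 4.
(H·H^T)[0][2] = Σ_j H[0][j]·H[2][j] = (-1)·(1) + (1)·(-1) + (-1)·(-1) + (-1)·(-1) = -1 + -1 + 1 + 1 = 0.
So rows 0 and 2 are orthogonal; the diagonal entry equals n = 4.

(3,3) entry = 4; (0,2) entry = 0.


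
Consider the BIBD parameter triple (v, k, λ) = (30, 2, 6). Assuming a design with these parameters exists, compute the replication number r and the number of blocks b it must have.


Any 2-(v, k, λ) BIBD satisfies two necessary conditions:
  (i)  Each point sits in r blocks, and counting incidences through any fixed point gives r(k − 1) = λ(v − 1), so r = λ(v − 1)/(k − 1).
  (ii) Total incidences bk = vr, so b = vr/k.
Step 1: r = λ(v − 1)/(k − 1) = 6·(30 − 1)/(2 − 1) = 6·29/1 = 174/1 = 174.
Step 2: b = vr/k = 30·174/2 = 5220/2 = 2610.
Check integrality: r = 174 ∈ Z ✓, b = 2610 ∈ Z ✓.
(These identities are necessary conditions: they determine r and b for any design with these parameters, but do not by themselves prove that one exists.)

r = 174, b = 2610.


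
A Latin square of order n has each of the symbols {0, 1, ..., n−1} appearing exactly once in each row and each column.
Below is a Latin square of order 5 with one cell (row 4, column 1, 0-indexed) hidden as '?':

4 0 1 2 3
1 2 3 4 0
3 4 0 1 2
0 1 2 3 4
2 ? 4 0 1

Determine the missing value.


Row 4 contains symbols [0, 1, 2, 4] — missing [3].
Column 1 contains symbols [0, 1, 2, 4] — missing [3].
The missing symbol must appear in both missing sets; intersection = [3].
Therefore the hidden value is 3.

Missing value = 3.


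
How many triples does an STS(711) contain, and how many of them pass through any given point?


An STS(v) is a 2-(v, 3, 1) BIBD: block size k = 3, λ = 1.
Replication: r(k − 1) = λ(v − 1) ⇒ r·2 = 711 − 1 = 710 ⇒ r = 355.
Block count: b = v(v − 1)/6 = 711·710/6 = 504810/6 = 84135.
(Check via bk = vr: 84135·3 = 252405 = 711·355 = 252405 ✓.)

r = 355, b = 84135.


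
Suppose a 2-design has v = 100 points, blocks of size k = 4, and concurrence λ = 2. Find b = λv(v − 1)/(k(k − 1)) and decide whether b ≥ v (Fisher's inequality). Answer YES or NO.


b = λv(v − 1)/(k(k − 1)) = 2·100·99/(4·3) = 19800/12 = 1650.
Compare with v = 100: b ≥ v, so Fisher's inequality holds.

YES


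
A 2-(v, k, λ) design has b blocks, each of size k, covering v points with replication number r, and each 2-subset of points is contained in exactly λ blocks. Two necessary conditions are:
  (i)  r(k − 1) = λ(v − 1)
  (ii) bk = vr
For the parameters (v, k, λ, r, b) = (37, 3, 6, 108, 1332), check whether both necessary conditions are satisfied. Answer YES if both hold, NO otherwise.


Condition (i): r(k − 1) = 108·2 = 216; λ(v − 1) = 6·36 = 216. Match? YES.
Condition (ii): bk = 1332·3 = 3996; vr = 37·108 = 3996. Match? YES.
Both conditions hold? YES.

YES


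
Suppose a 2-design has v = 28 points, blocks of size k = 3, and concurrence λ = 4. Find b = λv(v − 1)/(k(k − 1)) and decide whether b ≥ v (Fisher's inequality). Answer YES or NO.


b = λv(v − 1)/(k(k − 1)) = 4·28·27/(3·2) = 3024/6 = 504.
Compare with v = 28: b ≥ v, so Fisher's inequality holds.

YES


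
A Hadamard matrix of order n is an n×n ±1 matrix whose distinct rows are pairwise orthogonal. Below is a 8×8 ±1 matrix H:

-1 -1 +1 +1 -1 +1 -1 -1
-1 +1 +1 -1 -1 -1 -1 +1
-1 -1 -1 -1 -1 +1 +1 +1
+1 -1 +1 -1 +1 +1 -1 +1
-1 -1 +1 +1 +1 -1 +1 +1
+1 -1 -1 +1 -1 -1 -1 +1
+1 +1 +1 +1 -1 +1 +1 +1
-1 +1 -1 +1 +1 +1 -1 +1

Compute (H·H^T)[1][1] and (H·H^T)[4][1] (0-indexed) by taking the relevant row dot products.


Row 1 of H: [-1, 1, 1, -1, -1, -1, -1, 1].
Row 4 of H: [-1, -1, 1, 1, 1, -1, 1, 1].
(H·H^T)[1][1] = Σ_j H[1][j]·H[1][j] = (-1)² + (1)² + (1)² + (-1)² + (-1)² + (-1)² + (-1)² + (1)² = 1 + 1 + 1 + 1 + 1 + 1 + 1 + 1 = 8.
(H·H^T)[4][1] = Σ_j H[4][j]·H[1][j] = (-1)·(-1) + (-1)·(1) + (1)·(1) + (1)·(-1) + (1)·(-1) + (-1)·(-1) + (1)·(-1) + (1)·(1) = 1 + -1 + 1 + -1 + -1 + 1 + -1 + 1 = 0.
So rows 4 and 1 are orthogonal; the diagonal entry equals n = 8.

(1,1) entry = 8; (4,1) entry = 0.


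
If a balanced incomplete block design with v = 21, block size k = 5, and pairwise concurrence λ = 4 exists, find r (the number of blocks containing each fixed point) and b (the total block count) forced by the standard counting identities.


Any 2-(v, k, λ) BIBD satisfies two necessary conditions:
  (i)  Each point sits in r blocks, and counting incidences through any fixed point gives r(k − 1) = λ(v − 1), so r = λ(v − 1)/(k − 1).
  (ii) Total incidences bk = vr, so b = vr/k.
Step 1: r = λ(v − 1)/(k − 1) = 4·(21 − 1)/(5 − 1) = 4·20/4 = 80/4 = 20.
Step 2: b = vr/k = 21·20/5 = 420/5 = 84.
Check integrality: r = 20 ∈ Z ✓, b = 84 ∈ Z ✓.
(These identities are necessary conditions: they determine r and b for any design with these parameters, but do not by themselves prove that one exists.)

r = 20, b = 84.


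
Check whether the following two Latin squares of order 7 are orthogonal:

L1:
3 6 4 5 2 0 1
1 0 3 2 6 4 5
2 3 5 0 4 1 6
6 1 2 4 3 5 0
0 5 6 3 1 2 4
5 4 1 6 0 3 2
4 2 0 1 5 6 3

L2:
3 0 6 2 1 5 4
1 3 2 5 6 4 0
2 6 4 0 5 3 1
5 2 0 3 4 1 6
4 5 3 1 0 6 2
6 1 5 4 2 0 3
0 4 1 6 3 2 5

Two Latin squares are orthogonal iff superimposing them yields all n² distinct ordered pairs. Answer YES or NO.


Form the n² = 49 superimposed pairs (L1[i][j], L2[i][j]), row by row (rows and columns indexed from 0):
row 0: (3,3) (6,0) (4,6) (5,2) (2,1) (0,5) (1,4)
row 1: (1,1) (0,3) (3,2) (2,5) (6,6) (4,4) (5,0)
row 2: (2,2) (3,6) (5,4) (0,0) (4,5) (1,3) (6,1)
row 3: (6,5) (1,2) (2,0) (4,3) (3,4) (5,1) (0,6)
row 4: (0,4) (5,5) (6,3) (3,1) (1,0) (2,6) (4,2)
row 5: (5,6) (4,1) (1,5) (6,4) (0,2) (3,0) (2,3)
row 6: (4,0) (2,4) (0,1) (1,6) (5,3) (6,2) (3,5)
Orthogonality requires all 49 pairs distinct.
Check by first coordinate: for each symbol s of L1, list the L2 entries in the n cells where L1 = s; they must all differ.
  L1 = 0: L2 entries (in reading order) 5, 3, 0, 6, 4, 2, 1 — all 7 distinct ✓
  L1 = 1: L2 entries (in reading order) 4, 1, 3, 2, 0, 5, 6 — all 7 distinct ✓
  L1 = 2: L2 entries (in reading order) 1, 5, 2, 0, 6, 3, 4 — all 7 distinct ✓
  L1 = 3: L2 entries (in reading order) 3, 2, 6, 4, 1, 0, 5 — all 7 distinct ✓
  L1 = 4: L2 entries (in reading order) 6, 4, 5, 3, 2, 1, 0 — all 7 distinct ✓
  L1 = 5: L2 entries (in reading order) 2, 0, 4, 1, 5, 6, 3 — all 7 distinct ✓
  L1 = 6: L2 entries (in reading order) 0, 6, 1, 5, 3, 4, 2 — all 7 distinct ✓
Every symbol of L1 meets every symbol of L2 exactly once, so all 49 pairs are distinct (49 of 49).
Conclusion: YES.

YES


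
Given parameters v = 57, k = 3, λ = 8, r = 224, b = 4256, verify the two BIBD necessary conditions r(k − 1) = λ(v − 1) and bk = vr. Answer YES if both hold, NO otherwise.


Condition (i): r(k − 1) = 224·2 = 448; λ(v − 1) = 8·56 = 448. Match? YES.
Condition (ii): bk = 4256·3 = 12768; vr = 57·224 = 12768. Match? YES.
Both conditions hold? YES.

YES


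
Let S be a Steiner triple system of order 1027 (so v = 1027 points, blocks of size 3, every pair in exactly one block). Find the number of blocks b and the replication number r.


An STS(v) is a 2-(v, 3, 1) BIBD: block size k = 3, λ = 1.
Replication: r(k − 1) = λ(v − 1) ⇒ r·2 = 1027 − 1 = 1026 ⇒ r = 513.
Block count: b = v(v − 1)/6 = 1027·1026/6 = 1053702/6 = 175617.

r = 513, b = 175617.


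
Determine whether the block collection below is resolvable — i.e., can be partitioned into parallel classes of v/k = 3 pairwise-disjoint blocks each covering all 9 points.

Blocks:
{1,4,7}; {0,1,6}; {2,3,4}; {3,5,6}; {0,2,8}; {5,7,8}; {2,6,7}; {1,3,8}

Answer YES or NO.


v = 9, block size k = 3, number of blocks = 8.
For resolvability, blocks must partition into parallel classes of size v/k = 3.
Total blocks must therefore be a multiple of 3: 8 = 3·2 + 2 ⇒ not divisible ✗.
Resolvable? NO.

NO


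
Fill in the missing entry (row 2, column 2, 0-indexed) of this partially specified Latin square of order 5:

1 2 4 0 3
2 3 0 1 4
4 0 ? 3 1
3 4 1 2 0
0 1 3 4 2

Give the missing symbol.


Row 2 contains symbols [0, 1, 3, 4] — missing [2].
Column 2 contains symbols [0, 1, 3, 4] — missing [2].
The missing symbol must appear in both missing sets; intersection = [2].
Therefore the hidden value is 2.

Missing value = 2.


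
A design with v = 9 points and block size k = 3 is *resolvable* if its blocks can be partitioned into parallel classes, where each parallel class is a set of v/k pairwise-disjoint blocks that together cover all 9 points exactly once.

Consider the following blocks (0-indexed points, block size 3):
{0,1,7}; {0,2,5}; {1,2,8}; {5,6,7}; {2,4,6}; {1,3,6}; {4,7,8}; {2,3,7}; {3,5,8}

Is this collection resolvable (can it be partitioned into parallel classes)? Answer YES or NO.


v = 9, block size k = 3, number of blocks = 9.
For resolvability, blocks must partition into parallel classes of size v/k = 3.
Total blocks must therefore be a multiple of 3: 9 = 3·3 + 0 ⇒ divisible ✓.
Consider block {1,2,8}. The only other block(s) in the collection disjoint from it are {5,6,7} — just 1 block(s). Any parallel class containing {1,2,8} would need 2 other blocks each disjoint from it, so no parallel class of size 3 can contain {1,2,8}.
Since every block must belong to some parallel class in a resolution, the collection cannot be partitioned into parallel classes.
Resolvable? NO.

NO


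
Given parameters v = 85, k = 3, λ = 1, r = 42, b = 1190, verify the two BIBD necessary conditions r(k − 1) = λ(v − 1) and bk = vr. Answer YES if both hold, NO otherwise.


Condition (i): r(k − 1) = 42·2 = 84; λ(v − 1) = 1·84 = 84. Match? YES.
Condition (ii): bk = 1190·3 = 3570; vr = 85·42 = 3570. Match? YES.
Both conditions hold? YES.

YES


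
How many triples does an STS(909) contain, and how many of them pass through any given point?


An STS(v) is a 2-(v, 3, 1) BIBD: block size k = 3, λ = 1.
Replication: r(k − 1) = λ(v − 1) ⇒ r·2 = 909 − 1 = 908 ⇒ r = 454.
Block count: b = v(v − 1)/6 = 909·908/6 = 825372/6 = 137562.
(Check via bk = vr: 137562·3 = 412686 = 909·454 = 412686 ✓.)

r = 454, b = 137562.


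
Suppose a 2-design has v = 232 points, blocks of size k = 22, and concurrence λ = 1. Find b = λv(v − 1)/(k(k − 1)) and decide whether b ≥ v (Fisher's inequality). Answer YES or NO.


r = λ(v − 1)/(k − 1) = 1·231/21 = 11.
b = vr/k = 232·11/22 = 116.
Fisher's inequality: b ≥ v ⇔ 116 ≥ 232? NO.

NO


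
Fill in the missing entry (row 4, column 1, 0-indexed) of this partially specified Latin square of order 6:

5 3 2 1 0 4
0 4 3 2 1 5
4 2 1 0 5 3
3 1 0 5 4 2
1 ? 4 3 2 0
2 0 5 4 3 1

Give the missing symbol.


Row 4 contains symbols [0, 1, 2, 3, 4] — missing [5].
Column 1 contains symbols [0, 1, 2, 3, 4] — missing [5].
The missing symbol must appear in both missing sets; intersection = [5].
Therefore the hidden value is 5.

Missing value = 5.


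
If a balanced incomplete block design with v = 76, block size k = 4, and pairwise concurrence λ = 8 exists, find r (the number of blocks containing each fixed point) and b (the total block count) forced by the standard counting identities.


Any 2-(v, k, λ) BIBD satisfies two necessary conditions:
  (i)  Each point sits in r blocks, and counting incidences through any fixed point gives r(k − 1) = λ(v − 1), so r = λ(v − 1)/(k − 1).
  (ii) Total incidences bk = vr, so b = vr/k.
Step 1: r = λ(v − 1)/(k − 1) = 8·(76 − 1)/(4 − 1) = 8·75/3 = 600/3 = 200.
Step 2: b = vr/k = 76·200/4 = 15200/4 = 3800.
Check integrality: r = 200 ∈ Z ✓, b = 3800 ∈ Z ✓.
(These identities are necessary conditions: they determine r and b for any design with these parameters, but do not by themselves prove that one exists.)

r = 200, b = 3800.


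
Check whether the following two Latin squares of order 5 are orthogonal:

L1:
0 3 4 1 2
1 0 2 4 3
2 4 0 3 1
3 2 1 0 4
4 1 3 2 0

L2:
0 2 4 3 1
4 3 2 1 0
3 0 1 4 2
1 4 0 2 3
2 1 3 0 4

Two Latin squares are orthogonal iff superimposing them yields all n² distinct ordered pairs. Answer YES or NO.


Form the n² = 25 superimposed pairs (L1[i][j], L2[i][j]), row by row (rows and columns indexed from 0):
row 0: (0,0) (3,2) (4,4) (1,3) (2,1)
row 1: (1,4) (0,3) (2,2) (4,1) (3,0)
row 2: (2,3) (4,0) (0,1) (3,4) (1,2)
row 3: (3,1) (2,4) (1,0) (0,2) (4,3)
row 4: (4,2) (1,1) (3,3) (2,0) (0,4)
Orthogonality requires all 25 pairs distinct.
Check by first coordinate: for each symbol s of L1, list the L2 entries in the n cells where L1 = s; they must all differ.
  L1 = 0: L2 entries (in reading order) 0, 3, 1, 2, 4 — all 5 distinct ✓
  L1 = 1: L2 entries (in reading order) 3, 4, 2, 0, 1 — all 5 distinct ✓
  L1 = 2: L2 entries (in reading order) 1, 2, 3, 4, 0 — all 5 distinct ✓
  L1 = 3: L2 entries (in reading order) 2, 0, 4, 1, 3 — all 5 distinct ✓
  L1 = 4: L2 entries (in reading order) 4, 1, 0, 3, 2 — all 5 distinct ✓
Every symbol of L1 meets every symbol of L2 exactly once, so all 25 pairs are distinct (25 of 25).
Conclusion: YES.

YES


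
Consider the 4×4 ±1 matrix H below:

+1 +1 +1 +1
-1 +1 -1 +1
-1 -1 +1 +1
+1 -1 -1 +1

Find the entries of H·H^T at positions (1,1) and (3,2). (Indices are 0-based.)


Row 1 of H: [-1, 1, -1, 1].
Row 2 of H: [-1, -1, 1, 1].
Row 3 of H: [1, -1, -1, 1].
(H·H^T)[1][1] = Σ_j H[1][j]·H[1][j] = (-1)² + (1)² + (-1)² + (1)² = 1 + 1 + 1 + 1 = 4.
(H·H^T)[3][2] = Σ_j H[3][j]·H[2][j] = (1)·(-1) + (-1)·(-1) + (-1)·(1) + (1)·(1) = -1 + 1 + -1 + 1 = 0.
So rows 3 and 2 are orthogonal; the diagonal entry equals n = 4.

(1,1) entry = 4; (3,2) entry = 0.


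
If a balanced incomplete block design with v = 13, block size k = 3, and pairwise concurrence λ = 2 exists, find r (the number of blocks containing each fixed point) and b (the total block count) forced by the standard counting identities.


Any 2-(v, k, λ) BIBD satisfies two necessary conditions:
  (i)  Each point sits in r blocks, and counting incidences through any fixed point gives r(k − 1) = λ(v − 1), so r = λ(v − 1)/(k − 1).
  (ii) Total incidences bk = vr, so b = vr/k.
Step 1: r = λ(v − 1)/(k − 1) = 2·(13 − 1)/(3 − 1) = 2·12/2 = 24/2 = 12.
Step 2: b = vr/k = 13·12/3 = 156/3 = 52.
Check integrality: r = 12 ∈ Z ✓, b = 52 ∈ Z ✓.
(These identities are necessary conditions: they determine r and b for any design with these parameters, but do not by themselves prove that one exists.)

r = 12, b = 52.


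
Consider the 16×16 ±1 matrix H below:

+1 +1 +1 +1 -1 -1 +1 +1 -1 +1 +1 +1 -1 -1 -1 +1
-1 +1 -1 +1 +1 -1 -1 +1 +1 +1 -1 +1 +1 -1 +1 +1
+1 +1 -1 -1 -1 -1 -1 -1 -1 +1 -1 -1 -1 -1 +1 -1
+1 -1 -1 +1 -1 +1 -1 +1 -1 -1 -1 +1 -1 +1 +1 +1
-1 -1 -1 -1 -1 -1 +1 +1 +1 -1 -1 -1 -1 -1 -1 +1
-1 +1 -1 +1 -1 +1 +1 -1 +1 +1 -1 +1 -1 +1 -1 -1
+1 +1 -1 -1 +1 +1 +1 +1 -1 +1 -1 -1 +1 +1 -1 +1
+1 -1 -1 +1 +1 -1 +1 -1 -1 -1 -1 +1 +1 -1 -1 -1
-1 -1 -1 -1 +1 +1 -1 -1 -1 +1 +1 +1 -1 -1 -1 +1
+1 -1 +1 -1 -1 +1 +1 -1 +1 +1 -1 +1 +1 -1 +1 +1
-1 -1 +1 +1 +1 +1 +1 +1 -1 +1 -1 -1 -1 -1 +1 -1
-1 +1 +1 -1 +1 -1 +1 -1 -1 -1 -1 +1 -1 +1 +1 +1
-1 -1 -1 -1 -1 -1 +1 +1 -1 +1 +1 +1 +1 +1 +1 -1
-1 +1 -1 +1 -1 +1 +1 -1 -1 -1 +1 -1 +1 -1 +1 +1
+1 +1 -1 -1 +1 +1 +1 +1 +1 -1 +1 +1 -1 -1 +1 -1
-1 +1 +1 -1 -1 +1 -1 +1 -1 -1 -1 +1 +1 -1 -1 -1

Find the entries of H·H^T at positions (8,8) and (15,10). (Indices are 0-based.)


Row 8 of H: [-1, -1, -1, -1, 1, 1, -1, -1, -1, 1, 1, 1, -1, -1, -1, 1].
Row 10 of H: [-1, -1, 1, 1, 1, 1, 1, 1, -1, 1, -1, -1, -1, -1, 1, -1].
Row 15 of H: [-1, 1, 1, -1, -1, 1, -1, 1, -1, -1, -1, 1, 1, -1, -1, -1].
(H·H^T)[8][8] = Σ_j H[8][j]·H[8][j] = (-1)² + (-1)² + (-1)² + (-1)² + (1)² + (1)² + (-1)² + (-1)² + (-1)² + (1)² + (1)² + (1)² + (-1)² + (-1)² + (-1)² + (1)² = 1 + 1 + 1 + 1 + 1 + 1 + 1 + 1 + 1 + 1 + 1 + 1 + 1 + 1 + 1 + 1 = 16.
(H·H^T)[15][10] = Σ_j H[15][j]·H[10][j] = (-1)·(-1) + (1)·(-1) + (1)·(1) + (-1)·(1) + (-1)·(1) + (1)·(1) + (-1)·(1) + (1)·(1) + (-1)·(-1) + (-1)·(1) + (-1)·(-1) + (1)·(-1) + (1)·(-1) + (-1)·(-1) + (-1)·(1) + (-1)·(-1) = 1 + -1 + 1 + -1 + -1 + 1 + -1 + 1 + 1 + -1 + 1 + -1 + -1 + 1 + -1 + 1 = 0.
So rows 15 and 10 are orthogonal; the diagonal entry equals n = 16.

(8,8) entry = 16; (15,10) entry = 0.


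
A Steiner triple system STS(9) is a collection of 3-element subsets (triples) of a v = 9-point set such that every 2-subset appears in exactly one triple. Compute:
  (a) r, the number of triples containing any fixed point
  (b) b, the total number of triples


An STS(v) is a 2-(v, 3, 1) BIBD: block size k = 3, λ = 1.
Replication: r(k − 1) = λ(v − 1) ⇒ r·2 = 9 − 1 = 8 ⇒ r = 4.
Block count: bk = vr ⇒ b·3 = 9·4 = 36 ⇒ b = 12.
(Check via b = v(v − 1)/6 = 9·8/6 = 72/6 = 12.)

r = 4, b = 12.


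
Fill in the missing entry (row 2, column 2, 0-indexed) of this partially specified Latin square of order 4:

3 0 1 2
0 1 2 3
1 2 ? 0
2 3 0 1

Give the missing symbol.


Row 2 contains symbols [0, 1, 2] — missing [3].
Column 2 contains symbols [0, 1, 2] — missing [3].
The missing symbol must appear in both missing sets; intersection = [3].
Therefore the hidden value is 3.

Missing value = 3.


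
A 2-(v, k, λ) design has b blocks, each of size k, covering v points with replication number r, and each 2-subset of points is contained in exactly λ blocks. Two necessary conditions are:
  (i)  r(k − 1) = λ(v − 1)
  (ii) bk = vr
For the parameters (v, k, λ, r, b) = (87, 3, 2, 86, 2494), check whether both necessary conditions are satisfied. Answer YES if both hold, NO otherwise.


Condition (i): r(k − 1) = 86·2 = 172; λ(v − 1) = 2·86 = 172. Match? YES.
Condition (ii): bk = 2494·3 = 7482; vr = 87·86 = 7482. Match? YES.
Both conditions hold? YES.

YES
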